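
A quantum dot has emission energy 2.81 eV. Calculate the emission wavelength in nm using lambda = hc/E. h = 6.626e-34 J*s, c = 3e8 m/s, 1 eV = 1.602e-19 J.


Convert energy: E = 2.81 eV = 2.81 * 1.602e-19 = 4.50162e-19 J
lambda = h*c / E = 6.626e-34 * 3e8 / 4.50162e-19
lambda = 4.41574e-07 m = 441.6 nm

441.6


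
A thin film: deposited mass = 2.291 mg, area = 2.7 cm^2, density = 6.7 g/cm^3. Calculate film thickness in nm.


Convert: m = 2.291 mg = 2.2910e-06 kg, A = 2.7 cm^2 = 2.7000e-04 m^2, rho = 6.7 g/cm^3 = 6700 kg/m^3
t = m / (A * rho)
t = 2.2910e-06 / (2.7000e-04 * 6700)
t = 1.2664e-06 m = 1266.4 nm

1266.4


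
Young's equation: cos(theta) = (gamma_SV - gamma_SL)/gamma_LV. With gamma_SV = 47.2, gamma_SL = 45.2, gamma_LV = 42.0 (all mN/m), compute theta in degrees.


cos(theta) = (gamma_SV - gamma_SL) / gamma_LV
cos(theta) = (47.2 - 45.2) / 42.0
cos(theta) = 0.047619
theta = arccos(0.047619) = 87.27 degrees

87.27


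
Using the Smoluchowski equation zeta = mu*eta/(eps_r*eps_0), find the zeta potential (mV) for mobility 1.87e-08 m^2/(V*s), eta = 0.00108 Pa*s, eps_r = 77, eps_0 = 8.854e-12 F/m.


Smoluchowski equation: zeta = mu * eta / (eps_r * eps_0)
zeta = 1.87e-08 * 0.00108 / (77 * 8.854e-12)
zeta = 0.029623 V = 29.62 mV

29.62


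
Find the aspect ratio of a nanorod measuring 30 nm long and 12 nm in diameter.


Aspect ratio AR = length / diameter
AR = 30 / 12
AR = 2.5

2.5


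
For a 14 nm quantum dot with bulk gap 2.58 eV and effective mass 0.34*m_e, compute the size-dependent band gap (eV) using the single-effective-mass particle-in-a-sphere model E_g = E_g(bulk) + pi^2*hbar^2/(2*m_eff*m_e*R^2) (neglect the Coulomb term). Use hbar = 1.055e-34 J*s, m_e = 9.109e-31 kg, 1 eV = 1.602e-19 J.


Radius R = 14/2 nm = 7e-09 m
Confinement energy dE = pi^2 * hbar^2 / (2 * m_eff * m_e * R^2)
dE = pi^2 * (1.055e-34)^2 / (2 * 0.34 * 9.109e-31 * (7e-09)^2) J, divided by 1.602e-19 J/eV
dE = 0.0226 eV
Total band gap = E_g(bulk) + dE = 2.58 + 0.0226 = 2.6026 eV

2.6026


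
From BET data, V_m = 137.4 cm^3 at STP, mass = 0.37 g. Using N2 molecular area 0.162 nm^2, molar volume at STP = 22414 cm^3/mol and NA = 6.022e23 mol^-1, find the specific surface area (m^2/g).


Number of moles in monolayer = V_m / 22414 = 137.4 / 22414 = 0.0061301
Number of molecules = moles * NA = 0.0061301 * 6.022e23
SA = molecules * sigma / mass
SA = (137.4 / 22414) * 6.022e23 * 0.162e-18 / 0.37
SA = 1616.3 m^2/g

1616.3


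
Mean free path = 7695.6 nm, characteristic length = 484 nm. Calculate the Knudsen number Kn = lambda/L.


Knudsen number Kn = lambda / L
Kn = 7695.6 / 484
Kn = 15.9

15.9


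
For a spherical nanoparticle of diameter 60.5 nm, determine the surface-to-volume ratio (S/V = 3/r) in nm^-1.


Radius r = 60.5/2 = 30.25 nm
S/V = 3 / r = 3 / 30.25
S/V = 0.0992 nm^-1

0.0992


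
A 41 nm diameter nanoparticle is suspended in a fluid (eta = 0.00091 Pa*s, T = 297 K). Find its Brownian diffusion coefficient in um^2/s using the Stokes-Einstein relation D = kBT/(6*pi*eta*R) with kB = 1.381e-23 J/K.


Radius R = 41/2 = 20.5 nm = 2.05e-08 m
D = kB*T / (6*pi*eta*R)
D = 1.381e-23 * 297 / (6 * pi * 0.00091 * 2.05e-08)
D = 1.16642e-11 m^2/s = 11.664 um^2/s

11.664


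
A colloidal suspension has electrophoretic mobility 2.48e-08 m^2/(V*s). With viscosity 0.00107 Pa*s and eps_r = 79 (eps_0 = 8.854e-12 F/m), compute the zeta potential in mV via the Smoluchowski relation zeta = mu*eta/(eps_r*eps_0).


Smoluchowski equation: zeta = mu * eta / (eps_r * eps_0)
zeta = 2.48e-08 * 0.00107 / (79 * 8.854e-12)
zeta = 0.037938 V = 37.94 mV

37.94


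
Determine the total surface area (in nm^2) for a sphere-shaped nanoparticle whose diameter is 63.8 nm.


Radius r = 63.8/2 = 31.9 nm
Surface area SA = 4 * pi * r^2
SA = 4 * pi * (31.9)^2
SA = 12787.66 nm^2

12787.66


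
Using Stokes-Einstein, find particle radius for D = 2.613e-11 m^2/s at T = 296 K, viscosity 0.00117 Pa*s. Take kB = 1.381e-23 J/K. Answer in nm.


Stokes-Einstein: R = kB*T / (6*pi*eta*D)
R = 1.381e-23 * 296 / (6 * pi * 0.00117 * 2.613e-11)
R = 7.09347e-09 m = 7.09 nm

7.09


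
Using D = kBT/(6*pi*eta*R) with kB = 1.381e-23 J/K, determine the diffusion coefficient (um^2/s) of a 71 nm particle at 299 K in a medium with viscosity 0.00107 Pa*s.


Radius R = 71/2 = 35.5 nm = 3.55e-08 m
D = kB*T / (6*pi*eta*R)
D = 1.381e-23 * 299 / (6 * pi * 0.00107 * 3.55e-08)
D = 5.76702e-12 m^2/s = 5.767 um^2/s

5.767


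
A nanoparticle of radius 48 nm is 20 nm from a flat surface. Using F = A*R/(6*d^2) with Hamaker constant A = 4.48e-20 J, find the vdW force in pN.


Convert to SI: R = 48 nm = 4.8e-08 m, d = 20 nm = 2e-08 m
F = A * R / (6 * d^2)
F = 4.48e-20 * 4.8e-08 / (6 * (2e-08)^2)
F = 8.96e-13 N = 0.896 pN

0.896


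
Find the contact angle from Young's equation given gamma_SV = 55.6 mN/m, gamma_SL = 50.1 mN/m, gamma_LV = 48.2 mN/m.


cos(theta) = (gamma_SV - gamma_SL) / gamma_LV
cos(theta) = (55.6 - 50.1) / 48.2
cos(theta) = 0.114108
theta = arccos(0.114108) = 83.45 degrees

83.45


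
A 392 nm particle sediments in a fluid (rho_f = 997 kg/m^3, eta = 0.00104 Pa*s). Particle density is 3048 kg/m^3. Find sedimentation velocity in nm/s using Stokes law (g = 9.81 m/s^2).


Radius R = 392/2 nm = 1.96e-07 m
Density difference = 3048 - 997 = 2051 kg/m^3
v = 2 * R^2 * (rho_p - rho_f) * g / (9 * eta)
v = 2 * (1.96e-07)^2 * 2051 * 9.81 / (9 * 0.00104)
v = 1.65159e-07 m/s = 165.1585 nm/s

165.1585


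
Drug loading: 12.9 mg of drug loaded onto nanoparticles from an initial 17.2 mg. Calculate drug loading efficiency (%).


Drug loading efficiency = (drug loaded / drug initial) * 100
DLE = 12.9 / 17.2 * 100
DLE = 0.75 * 100
DLE = 75.0%

75.0


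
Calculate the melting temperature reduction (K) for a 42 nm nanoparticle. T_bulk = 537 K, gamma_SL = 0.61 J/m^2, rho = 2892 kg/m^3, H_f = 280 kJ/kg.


Radius R = 42/2 = 21 nm = 2.1e-08 m
Convert H_f = 280 kJ/kg = 280000 J/kg
dT = 2 * gamma_SL * T_bulk / (rho * H_f * R)
dT = 2 * 0.61 * 537 / (2892 * 280000 * 2.1e-08)
dT = 38.5 K

38.5


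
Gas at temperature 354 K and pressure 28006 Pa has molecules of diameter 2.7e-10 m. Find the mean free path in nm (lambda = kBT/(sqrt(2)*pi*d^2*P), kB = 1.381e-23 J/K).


Mean free path: lambda = kB*T / (sqrt(2) * pi * d^2 * P)
lambda = 1.381e-23 * 354 / (sqrt(2) * pi * (2.7e-10)^2 * 28006)
lambda = 5.38956e-07 m
lambda = 538.96 nm

538.96


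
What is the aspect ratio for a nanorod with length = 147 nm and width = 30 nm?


Aspect ratio AR = length / diameter
AR = 147 / 30
AR = 4.9

4.9


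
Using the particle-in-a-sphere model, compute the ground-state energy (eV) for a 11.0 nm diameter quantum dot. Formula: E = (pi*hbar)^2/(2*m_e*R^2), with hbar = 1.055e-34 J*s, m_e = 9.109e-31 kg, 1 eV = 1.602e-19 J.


Radius R = 11.0/2 = 5.5 nm = 5.5e-09 m
E = (pi * 1.055e-34)^2 / (2 * 9.109e-31 * (5.5e-09)^2)
E(J) = 1.99333e-21
E = E(J) / 1.602e-19 = 0.0124 eV

0.0124


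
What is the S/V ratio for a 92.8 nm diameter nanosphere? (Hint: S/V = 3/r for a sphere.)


Radius r = 92.8/2 = 46.4 nm
S/V = 3 / r = 3 / 46.4
S/V = 0.0647 nm^-1

0.0647


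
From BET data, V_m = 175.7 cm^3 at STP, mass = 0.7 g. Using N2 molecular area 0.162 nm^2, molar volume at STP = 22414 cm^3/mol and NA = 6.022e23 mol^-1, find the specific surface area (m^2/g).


Number of moles in monolayer = V_m / 22414 = 175.7 / 22414 = 0.00783885
Number of molecules = moles * NA = 0.00783885 * 6.022e23
SA = molecules * sigma / mass
SA = (175.7 / 22414) * 6.022e23 * 0.162e-18 / 0.7
SA = 1092.5 m^2/g

1092.5


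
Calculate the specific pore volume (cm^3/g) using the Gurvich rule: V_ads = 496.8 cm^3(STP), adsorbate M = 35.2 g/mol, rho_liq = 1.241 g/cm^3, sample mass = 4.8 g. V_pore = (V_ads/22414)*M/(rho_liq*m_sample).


Moles adsorbed n = V_ads / 22414 = 496.8 / 22414 = 2.216472e-02 mol
Liquid volume V_liq = n * M / rho_liq = 2.216472e-02 * 35.2 / 1.241 = 0.62869 cm^3
Specific pore volume V_pore = V_liq / m_sample = 0.62869 / 4.8
V_pore = 0.131 cm^3/g

0.131


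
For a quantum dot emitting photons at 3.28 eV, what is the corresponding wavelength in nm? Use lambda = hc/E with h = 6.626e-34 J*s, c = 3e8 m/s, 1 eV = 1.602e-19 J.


Convert energy: E = 3.28 eV = 3.28 * 1.602e-19 = 5.25456e-19 J
lambda = h*c / E = 6.626e-34 * 3e8 / 5.25456e-19
lambda = 3.783e-07 m = 378.3 nm

378.3


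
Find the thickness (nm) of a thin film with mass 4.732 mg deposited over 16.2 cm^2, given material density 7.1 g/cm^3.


Convert: m = 4.732 mg = 4.7320e-06 kg, A = 16.2 cm^2 = 1.6200e-03 m^2, rho = 7.1 g/cm^3 = 7100 kg/m^3
t = m / (A * rho)
t = 4.7320e-06 / (1.6200e-03 * 7100)
t = 4.1141e-07 m = 411.4 nm

411.4


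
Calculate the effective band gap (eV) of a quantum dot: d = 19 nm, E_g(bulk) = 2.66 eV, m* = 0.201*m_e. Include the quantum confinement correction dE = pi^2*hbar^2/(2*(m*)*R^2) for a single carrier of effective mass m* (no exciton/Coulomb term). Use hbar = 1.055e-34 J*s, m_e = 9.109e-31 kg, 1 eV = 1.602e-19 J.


Radius R = 19/2 nm = 9.5e-09 m
Confinement energy dE = pi^2 * hbar^2 / (2 * m_eff * m_e * R^2)
dE = pi^2 * (1.055e-34)^2 / (2 * 0.201 * 9.109e-31 * (9.5e-09)^2) J, divided by 1.602e-19 J/eV
dE = 0.0207 eV
Total band gap = E_g(bulk) + dE = 2.66 + 0.0207 = 2.6807 eV

2.6807


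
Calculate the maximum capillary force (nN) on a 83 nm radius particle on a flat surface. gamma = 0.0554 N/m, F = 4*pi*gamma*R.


Convert radius: R = 83 nm = 8.3e-08 m
F = 4 * pi * gamma * R
F = 4 * pi * 0.0554 * 8.3e-08
F = 5.77827e-08 N = 57.7827 nN

57.7827


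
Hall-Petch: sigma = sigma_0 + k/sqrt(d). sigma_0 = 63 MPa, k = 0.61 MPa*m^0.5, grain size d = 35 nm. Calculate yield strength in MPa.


d = 35 nm = 3.5e-08 m
sqrt(d) = 0.0001870829
Hall-Petch contribution = k / sqrt(d) = 0.61 / 0.0001870829 = 3260.6 MPa
sigma = sigma_0 + k/sqrt(d) = 63 + 3260.6 = 3323.6 MPa

3323.6


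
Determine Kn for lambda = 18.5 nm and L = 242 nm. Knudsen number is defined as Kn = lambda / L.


Knudsen number Kn = lambda / L
Kn = 18.5 / 242
Kn = 0.0764

0.0764


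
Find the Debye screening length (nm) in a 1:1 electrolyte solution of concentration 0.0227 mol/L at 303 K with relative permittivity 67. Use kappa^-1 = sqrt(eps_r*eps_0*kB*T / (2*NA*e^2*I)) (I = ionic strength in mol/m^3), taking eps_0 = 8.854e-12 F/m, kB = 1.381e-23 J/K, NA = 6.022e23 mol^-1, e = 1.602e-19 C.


Ionic strength I = 0.0227 * 1^2 * 1000 = 22.7 mol/m^3
kappa^-1 = sqrt(67 * 8.854e-12 * 1.381e-23 * 303 / (2 * 6.022e23 * (1.602e-19)^2 * 22.7))
kappa^-1 = 1.881 nm

1.881


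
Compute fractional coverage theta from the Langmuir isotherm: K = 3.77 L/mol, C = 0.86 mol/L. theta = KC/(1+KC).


Langmuir isotherm: theta = K*C / (1 + K*C)
K*C = 3.77 * 0.86 = 3.2422
theta = 3.2422 / (1 + 3.2422) = 3.2422 / 4.2422
theta = 0.7643

0.7643


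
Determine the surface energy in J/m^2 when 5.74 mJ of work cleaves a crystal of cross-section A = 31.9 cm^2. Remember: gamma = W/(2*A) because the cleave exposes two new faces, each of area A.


Convert: A = 31.9 cm^2 = 0.00319 m^2, W = 5.74 mJ = 0.00574 J
Cleaving exposes two faces of area A, so total new surface = 2*A and gamma = W / (2*A)
gamma = 0.00574 / (2 * 0.00319)
gamma = 0.9 J/m^2

0.9


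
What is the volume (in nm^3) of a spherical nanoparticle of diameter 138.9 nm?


Radius r = 138.9/2 = 69.45 nm
Volume V = (4/3) * pi * r^3
V = (4/3) * pi * (69.45)^3
V = 1403154.07 nm^3

1403154.07


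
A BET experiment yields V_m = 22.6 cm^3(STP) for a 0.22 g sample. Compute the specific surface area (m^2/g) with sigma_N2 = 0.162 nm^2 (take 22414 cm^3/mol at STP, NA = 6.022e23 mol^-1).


Number of moles in monolayer = V_m / 22414 = 22.6 / 22414 = 0.0010083
Number of molecules = moles * NA = 0.0010083 * 6.022e23
SA = molecules * sigma / mass
SA = (22.6 / 22414) * 6.022e23 * 0.162e-18 / 0.22
SA = 447.1 m^2/g

447.1


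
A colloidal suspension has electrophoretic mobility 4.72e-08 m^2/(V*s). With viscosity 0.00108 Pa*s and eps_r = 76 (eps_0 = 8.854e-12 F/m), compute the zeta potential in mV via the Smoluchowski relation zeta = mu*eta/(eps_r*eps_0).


Smoluchowski equation: zeta = mu * eta / (eps_r * eps_0)
zeta = 4.72e-08 * 0.00108 / (76 * 8.854e-12)
zeta = 0.075755 V = 75.76 mV

75.76


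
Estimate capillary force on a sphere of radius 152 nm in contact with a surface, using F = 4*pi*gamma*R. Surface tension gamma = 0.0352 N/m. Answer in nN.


Convert radius: R = 152 nm = 1.52e-07 m
F = 4 * pi * gamma * R
F = 4 * pi * 0.0352 * 1.52e-07
F = 6.72351e-08 N = 67.2351 nN

67.2351


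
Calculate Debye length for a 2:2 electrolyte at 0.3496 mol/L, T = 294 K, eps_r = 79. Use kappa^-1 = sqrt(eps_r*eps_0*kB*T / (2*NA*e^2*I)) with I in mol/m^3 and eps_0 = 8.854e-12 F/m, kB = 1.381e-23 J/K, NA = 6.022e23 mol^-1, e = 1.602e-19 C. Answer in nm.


Ionic strength I = 0.3496 * 2^2 * 1000 = 1398.4 mol/m^3
kappa^-1 = sqrt(79 * 8.854e-12 * 1.381e-23 * 294 / (2 * 6.022e23 * (1.602e-19)^2 * 1398.4))
kappa^-1 = 0.256 nm

0.256


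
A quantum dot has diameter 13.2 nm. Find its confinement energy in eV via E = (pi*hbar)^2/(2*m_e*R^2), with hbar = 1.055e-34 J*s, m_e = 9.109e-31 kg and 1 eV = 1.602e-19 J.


Radius R = 13.2/2 = 6.6 nm = 6.6e-09 m
E = (pi * 1.055e-34)^2 / (2 * 9.109e-31 * (6.6e-09)^2)
E(J) = 1.38425e-21
E = E(J) / 1.602e-19 = 0.0086 eV

0.0086


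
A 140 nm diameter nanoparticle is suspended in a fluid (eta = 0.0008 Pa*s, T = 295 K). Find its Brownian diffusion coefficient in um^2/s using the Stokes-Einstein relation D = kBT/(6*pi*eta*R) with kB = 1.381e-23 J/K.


Radius R = 140/2 = 70 nm = 7e-08 m
D = kB*T / (6*pi*eta*R)
D = 1.381e-23 * 295 / (6 * pi * 0.0008 * 7e-08)
D = 3.85946e-12 m^2/s = 3.859 um^2/s

3.859


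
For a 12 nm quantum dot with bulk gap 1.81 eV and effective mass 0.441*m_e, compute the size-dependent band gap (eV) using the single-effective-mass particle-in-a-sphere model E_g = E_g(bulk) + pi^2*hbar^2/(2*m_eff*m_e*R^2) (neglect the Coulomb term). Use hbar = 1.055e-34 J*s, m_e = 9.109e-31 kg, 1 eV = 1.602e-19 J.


Radius R = 12/2 nm = 6e-09 m
Confinement energy dE = pi^2 * hbar^2 / (2 * m_eff * m_e * R^2)
dE = pi^2 * (1.055e-34)^2 / (2 * 0.441 * 9.109e-31 * (6e-09)^2) J, divided by 1.602e-19 J/eV
dE = 0.0237 eV
Total band gap = E_g(bulk) + dE = 1.81 + 0.0237 = 1.8337 eV

1.8337


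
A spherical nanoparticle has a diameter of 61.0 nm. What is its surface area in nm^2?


Radius r = 61.0/2 = 30.5 nm
Surface area SA = 4 * pi * r^2
SA = 4 * pi * (30.5)^2
SA = 11689.87 nm^2

11689.87


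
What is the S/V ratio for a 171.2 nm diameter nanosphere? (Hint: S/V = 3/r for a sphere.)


Radius r = 171.2/2 = 85.6 nm
S/V = 3 / r = 3 / 85.6
S/V = 0.035 nm^-1

0.035


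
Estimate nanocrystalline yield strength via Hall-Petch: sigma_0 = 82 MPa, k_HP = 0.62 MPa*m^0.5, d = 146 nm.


d = 146 nm = 1.46e-07 m
sqrt(d) = 0.0003820995
Hall-Petch contribution = k / sqrt(d) = 0.62 / 0.0003820995 = 1622.6 MPa
sigma = sigma_0 + k/sqrt(d) = 82 + 1622.6 = 1704.6 MPa

1704.6


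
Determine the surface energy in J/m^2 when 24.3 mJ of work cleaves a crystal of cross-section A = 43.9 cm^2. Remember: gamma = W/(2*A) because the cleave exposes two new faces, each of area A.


Convert: A = 43.9 cm^2 = 0.00439 m^2, W = 24.3 mJ = 0.0243 J
Cleaving exposes two faces of area A, so total new surface = 2*A and gamma = W / (2*A)
gamma = 0.0243 / (2 * 0.00439)
gamma = 2.768 J/m^2

2.768


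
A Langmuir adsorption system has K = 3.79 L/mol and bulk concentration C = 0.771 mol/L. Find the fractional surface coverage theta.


Langmuir isotherm: theta = K*C / (1 + K*C)
K*C = 3.79 * 0.771 = 2.92209
theta = 2.92209 / (1 + 2.92209) = 2.92209 / 3.92209
theta = 0.745

0.745


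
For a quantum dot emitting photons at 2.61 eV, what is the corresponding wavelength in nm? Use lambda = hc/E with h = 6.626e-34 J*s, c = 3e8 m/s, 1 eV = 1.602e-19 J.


Convert energy: E = 2.61 eV = 2.61 * 1.602e-19 = 4.18122e-19 J
lambda = h*c / E = 6.626e-34 * 3e8 / 4.18122e-19
lambda = 4.75411e-07 m = 475.4 nm

475.4


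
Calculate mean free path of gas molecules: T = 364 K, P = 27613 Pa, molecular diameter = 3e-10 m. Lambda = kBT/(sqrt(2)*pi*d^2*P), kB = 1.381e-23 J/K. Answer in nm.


Mean free path: lambda = kB*T / (sqrt(2) * pi * d^2 * P)
lambda = 1.381e-23 * 364 / (sqrt(2) * pi * (3e-10)^2 * 27613)
lambda = 4.55275e-07 m
lambda = 455.28 nm

455.28


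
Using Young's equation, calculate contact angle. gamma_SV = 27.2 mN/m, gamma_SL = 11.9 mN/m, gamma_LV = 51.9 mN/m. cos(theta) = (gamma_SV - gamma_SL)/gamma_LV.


cos(theta) = (gamma_SV - gamma_SL) / gamma_LV
cos(theta) = (27.2 - 11.9) / 51.9
cos(theta) = 0.294798
theta = arccos(0.294798) = 72.85 degrees

72.85


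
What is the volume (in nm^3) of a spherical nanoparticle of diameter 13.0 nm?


Radius r = 13.0/2 = 6.5 nm
Volume V = (4/3) * pi * r^3
V = (4/3) * pi * (6.5)^3
V = 1150.35 nm^3

1150.35


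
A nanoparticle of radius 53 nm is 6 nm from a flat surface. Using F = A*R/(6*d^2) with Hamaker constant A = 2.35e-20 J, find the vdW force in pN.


Convert to SI: R = 53 nm = 5.3e-08 m, d = 6 nm = 6e-09 m
F = A * R / (6 * d^2)
F = 2.35e-20 * 5.3e-08 / (6 * (6e-09)^2)
F = 5.7662e-12 N = 5.766 pN

5.766


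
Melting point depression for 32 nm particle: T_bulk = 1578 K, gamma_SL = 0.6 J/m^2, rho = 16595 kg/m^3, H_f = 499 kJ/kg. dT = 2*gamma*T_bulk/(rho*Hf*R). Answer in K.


Radius R = 32/2 = 16 nm = 1.6e-08 m
Convert H_f = 499 kJ/kg = 499000 J/kg
dT = 2 * gamma_SL * T_bulk / (rho * H_f * R)
dT = 2 * 0.6 * 1578 / (16595 * 499000 * 1.6e-08)
dT = 14.3 K

14.3


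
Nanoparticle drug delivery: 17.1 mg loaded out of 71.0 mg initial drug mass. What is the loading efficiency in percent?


Drug loading efficiency = (drug loaded / drug initial) * 100
DLE = 17.1 / 71.0 * 100
DLE = 0.2408 * 100
DLE = 24.08%

24.08


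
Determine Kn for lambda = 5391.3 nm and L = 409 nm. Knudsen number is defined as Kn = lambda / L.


Knudsen number Kn = lambda / L
Kn = 5391.3 / 409
Kn = 13.1817

13.1817


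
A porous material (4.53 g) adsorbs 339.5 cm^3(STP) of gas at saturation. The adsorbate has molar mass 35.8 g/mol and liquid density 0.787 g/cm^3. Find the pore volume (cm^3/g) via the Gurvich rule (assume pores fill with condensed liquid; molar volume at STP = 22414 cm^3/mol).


Moles adsorbed n = V_ads / 22414 = 339.5 / 22414 = 1.514678e-02 mol
Liquid volume V_liq = n * M / rho_liq = 1.514678e-02 * 35.8 / 0.787 = 0.68902 cm^3
Specific pore volume V_pore = V_liq / m_sample = 0.68902 / 4.53
V_pore = 0.1521 cm^3/g

0.1521


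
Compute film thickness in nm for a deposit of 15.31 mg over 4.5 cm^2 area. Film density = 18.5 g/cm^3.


Convert: m = 15.31 mg = 1.5310e-05 kg, A = 4.5 cm^2 = 4.5000e-04 m^2, rho = 18.5 g/cm^3 = 18500 kg/m^3
t = m / (A * rho)
t = 1.5310e-05 / (4.5000e-04 * 18500)
t = 1.8390e-06 m = 1839.0 nm

1839.0


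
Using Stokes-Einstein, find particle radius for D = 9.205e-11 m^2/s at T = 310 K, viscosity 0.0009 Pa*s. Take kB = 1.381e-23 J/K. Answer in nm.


Stokes-Einstein: R = kB*T / (6*pi*eta*D)
R = 1.381e-23 * 310 / (6 * pi * 0.0009 * 9.205e-11)
R = 2.7415e-09 m = 2.74 nm

2.74


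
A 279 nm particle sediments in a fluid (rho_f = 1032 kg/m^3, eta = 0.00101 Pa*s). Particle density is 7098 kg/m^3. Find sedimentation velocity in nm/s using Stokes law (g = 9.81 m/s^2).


Radius R = 279/2 nm = 1.395e-07 m
Density difference = 7098 - 1032 = 6066 kg/m^3
v = 2 * R^2 * (rho_p - rho_f) * g / (9 * eta)
v = 2 * (1.395e-07)^2 * 6066 * 9.81 / (9 * 0.00101)
v = 2.54792e-07 m/s = 254.7921 nm/s

254.7921


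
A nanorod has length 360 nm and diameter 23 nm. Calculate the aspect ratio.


Aspect ratio AR = length / diameter
AR = 360 / 23
AR = 15.65

15.65


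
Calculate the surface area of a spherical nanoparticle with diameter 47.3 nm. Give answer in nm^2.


Radius r = 47.3/2 = 23.65 nm
Surface area SA = 4 * pi * r^2
SA = 4 * pi * (23.65)^2
SA = 7028.65 nm^2

7028.65


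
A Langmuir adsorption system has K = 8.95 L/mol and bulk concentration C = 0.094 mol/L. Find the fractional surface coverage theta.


Langmuir isotherm: theta = K*C / (1 + K*C)
K*C = 8.95 * 0.094 = 0.8413
theta = 0.8413 / (1 + 0.8413) = 0.8413 / 1.8413
theta = 0.4569

0.4569


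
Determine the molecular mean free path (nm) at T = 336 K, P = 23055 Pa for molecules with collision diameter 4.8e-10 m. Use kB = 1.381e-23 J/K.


Mean free path: lambda = kB*T / (sqrt(2) * pi * d^2 * P)
lambda = 1.381e-23 * 336 / (sqrt(2) * pi * (4.8e-10)^2 * 23055)
lambda = 1.96617e-07 m
lambda = 196.62 nm

196.62


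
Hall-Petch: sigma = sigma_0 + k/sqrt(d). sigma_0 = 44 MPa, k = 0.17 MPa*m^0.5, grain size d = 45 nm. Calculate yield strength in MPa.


d = 45 nm = 4.5e-08 m
sqrt(d) = 0.000212132
Hall-Petch contribution = k / sqrt(d) = 0.17 / 0.000212132 = 801.4 MPa
sigma = sigma_0 + k/sqrt(d) = 44 + 801.4 = 845.4 MPa

845.4


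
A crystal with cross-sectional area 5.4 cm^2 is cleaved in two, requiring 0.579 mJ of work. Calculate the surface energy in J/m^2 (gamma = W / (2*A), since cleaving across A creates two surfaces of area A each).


Convert: A = 5.4 cm^2 = 0.00054 m^2, W = 0.579 mJ = 0.000579 J
Cleaving exposes two faces of area A, so total new surface = 2*A and gamma = W / (2*A)
gamma = 0.000579 / (2 * 0.00054)
gamma = 0.536 J/m^2

0.536


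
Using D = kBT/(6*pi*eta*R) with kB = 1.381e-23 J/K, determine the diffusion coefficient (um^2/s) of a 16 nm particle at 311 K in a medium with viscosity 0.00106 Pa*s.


Radius R = 16/2 = 8 nm = 8e-09 m
D = kB*T / (6*pi*eta*R)
D = 1.381e-23 * 311 / (6 * pi * 0.00106 * 8e-09)
D = 2.68693e-11 m^2/s = 26.869 um^2/s

26.869


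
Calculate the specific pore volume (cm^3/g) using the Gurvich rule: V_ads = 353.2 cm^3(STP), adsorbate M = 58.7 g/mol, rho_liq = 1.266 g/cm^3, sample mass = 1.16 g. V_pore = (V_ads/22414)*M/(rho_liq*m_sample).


Moles adsorbed n = V_ads / 22414 = 353.2 / 22414 = 1.575801e-02 mol
Liquid volume V_liq = n * M / rho_liq = 1.575801e-02 * 58.7 / 1.266 = 0.73064 cm^3
Specific pore volume V_pore = V_liq / m_sample = 0.73064 / 1.16
V_pore = 0.6299 cm^3/g

0.6299


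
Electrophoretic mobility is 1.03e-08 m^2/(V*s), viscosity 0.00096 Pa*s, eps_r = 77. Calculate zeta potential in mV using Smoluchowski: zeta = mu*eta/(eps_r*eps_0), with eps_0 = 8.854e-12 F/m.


Smoluchowski equation: zeta = mu * eta / (eps_r * eps_0)
zeta = 1.03e-08 * 0.00096 / (77 * 8.854e-12)
zeta = 0.014504 V = 14.5 mV

14.5


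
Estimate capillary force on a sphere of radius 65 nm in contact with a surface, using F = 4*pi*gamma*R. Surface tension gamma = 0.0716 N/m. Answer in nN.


Convert radius: R = 65 nm = 6.5e-08 m
F = 4 * pi * gamma * R
F = 4 * pi * 0.0716 * 6.5e-08
F = 5.84839e-08 N = 58.4839 nN

58.4839


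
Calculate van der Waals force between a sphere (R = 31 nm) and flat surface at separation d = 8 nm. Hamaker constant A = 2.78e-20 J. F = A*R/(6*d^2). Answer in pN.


Convert to SI: R = 31 nm = 3.1e-08 m, d = 8 nm = 8e-09 m
F = A * R / (6 * d^2)
F = 2.78e-20 * 3.1e-08 / (6 * (8e-09)^2)
F = 2.24427e-12 N = 2.244 pN

2.244


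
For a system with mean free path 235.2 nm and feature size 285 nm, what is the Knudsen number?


Knudsen number Kn = lambda / L
Kn = 235.2 / 285
Kn = 0.8253

0.8253


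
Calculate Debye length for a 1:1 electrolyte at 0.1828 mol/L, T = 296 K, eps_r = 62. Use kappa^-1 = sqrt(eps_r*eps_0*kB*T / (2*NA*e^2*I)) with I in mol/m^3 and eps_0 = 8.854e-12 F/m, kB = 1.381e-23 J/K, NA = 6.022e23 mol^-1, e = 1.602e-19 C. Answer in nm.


Ionic strength I = 0.1828 * 1^2 * 1000 = 182.8 mol/m^3
kappa^-1 = sqrt(62 * 8.854e-12 * 1.381e-23 * 296 / (2 * 6.022e23 * (1.602e-19)^2 * 182.8))
kappa^-1 = 0.63 nm

0.63


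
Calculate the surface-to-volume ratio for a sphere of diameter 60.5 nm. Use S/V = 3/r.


Radius r = 60.5/2 = 30.25 nm
S/V = 3 / r = 3 / 30.25
S/V = 0.0992 nm^-1

0.0992


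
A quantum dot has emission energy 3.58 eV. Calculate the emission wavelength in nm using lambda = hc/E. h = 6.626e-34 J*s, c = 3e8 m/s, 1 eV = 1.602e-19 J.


Convert energy: E = 3.58 eV = 3.58 * 1.602e-19 = 5.73516e-19 J
lambda = h*c / E = 6.626e-34 * 3e8 / 5.73516e-19
lambda = 3.46599e-07 m = 346.6 nm

346.6


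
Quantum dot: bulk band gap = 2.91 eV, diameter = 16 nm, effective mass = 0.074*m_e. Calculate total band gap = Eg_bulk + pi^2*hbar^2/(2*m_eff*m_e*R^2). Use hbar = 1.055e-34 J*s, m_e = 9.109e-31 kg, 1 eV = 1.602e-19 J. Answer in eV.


Radius R = 16/2 nm = 8e-09 m
Confinement energy dE = pi^2 * hbar^2 / (2 * m_eff * m_e * R^2)
dE = pi^2 * (1.055e-34)^2 / (2 * 0.074 * 9.109e-31 * (8e-09)^2) J, divided by 1.602e-19 J/eV
dE = 0.0795 eV
Total band gap = E_g(bulk) + dE = 2.91 + 0.0795 = 2.9895 eV

2.9895


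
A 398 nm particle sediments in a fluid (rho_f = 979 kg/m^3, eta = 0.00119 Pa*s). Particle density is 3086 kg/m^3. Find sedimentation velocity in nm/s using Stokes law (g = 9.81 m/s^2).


Radius R = 398/2 nm = 1.99e-07 m
Density difference = 3086 - 979 = 2107 kg/m^3
v = 2 * R^2 * (rho_p - rho_f) * g / (9 * eta)
v = 2 * (1.99e-07)^2 * 2107 * 9.81 / (9 * 0.00119)
v = 1.52855e-07 m/s = 152.8552 nm/s

152.8552


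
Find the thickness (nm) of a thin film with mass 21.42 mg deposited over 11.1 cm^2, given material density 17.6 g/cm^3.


Convert: m = 21.42 mg = 2.1420e-05 kg, A = 11.1 cm^2 = 1.1100e-03 m^2, rho = 17.6 g/cm^3 = 17600 kg/m^3
t = m / (A * rho)
t = 2.1420e-05 / (1.1100e-03 * 17600)
t = 1.0964e-06 m = 1096.4 nm

1096.4


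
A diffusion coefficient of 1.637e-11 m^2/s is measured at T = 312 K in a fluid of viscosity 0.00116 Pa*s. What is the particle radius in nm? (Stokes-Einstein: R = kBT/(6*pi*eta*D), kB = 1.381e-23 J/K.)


Stokes-Einstein: R = kB*T / (6*pi*eta*D)
R = 1.381e-23 * 312 / (6 * pi * 0.00116 * 1.637e-11)
R = 1.20376e-08 m = 12.04 nm

12.04


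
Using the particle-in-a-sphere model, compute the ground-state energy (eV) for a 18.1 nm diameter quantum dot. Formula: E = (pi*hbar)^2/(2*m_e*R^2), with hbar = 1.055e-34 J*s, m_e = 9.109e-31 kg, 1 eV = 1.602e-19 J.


Radius R = 18.1/2 = 9.05 nm = 9.05e-09 m
E = (pi * 1.055e-34)^2 / (2 * 9.109e-31 * (9.05e-09)^2)
E(J) = 7.36219e-22
E = E(J) / 1.602e-19 = 0.0046 eV

0.0046


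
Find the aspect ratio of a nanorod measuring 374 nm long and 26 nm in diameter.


Aspect ratio AR = length / diameter
AR = 374 / 26
AR = 14.38

14.38


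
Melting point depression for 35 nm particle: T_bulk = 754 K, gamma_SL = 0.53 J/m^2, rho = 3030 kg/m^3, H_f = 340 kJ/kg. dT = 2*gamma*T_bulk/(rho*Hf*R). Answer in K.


Radius R = 35/2 = 17.5 nm = 1.75e-08 m
Convert H_f = 340 kJ/kg = 340000 J/kg
dT = 2 * gamma_SL * T_bulk / (rho * H_f * R)
dT = 2 * 0.53 * 754 / (3030 * 340000 * 1.75e-08)
dT = 44.3 K

44.3


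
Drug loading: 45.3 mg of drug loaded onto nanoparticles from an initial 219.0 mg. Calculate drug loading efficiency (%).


Drug loading efficiency = (drug loaded / drug initial) * 100
DLE = 45.3 / 219.0 * 100
DLE = 0.2068 * 100
DLE = 20.68%

20.68


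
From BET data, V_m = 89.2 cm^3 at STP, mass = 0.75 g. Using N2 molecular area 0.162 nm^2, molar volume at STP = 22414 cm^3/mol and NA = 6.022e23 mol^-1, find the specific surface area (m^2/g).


Number of moles in monolayer = V_m / 22414 = 89.2 / 22414 = 0.00397966
Number of molecules = moles * NA = 0.00397966 * 6.022e23
SA = molecules * sigma / mass
SA = (89.2 / 22414) * 6.022e23 * 0.162e-18 / 0.75
SA = 517.7 m^2/g

517.7


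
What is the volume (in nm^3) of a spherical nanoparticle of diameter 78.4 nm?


Radius r = 78.4/2 = 39.2 nm
Volume V = (4/3) * pi * r^3
V = (4/3) * pi * (39.2)^3
V = 252317.17 nm^3

252317.17


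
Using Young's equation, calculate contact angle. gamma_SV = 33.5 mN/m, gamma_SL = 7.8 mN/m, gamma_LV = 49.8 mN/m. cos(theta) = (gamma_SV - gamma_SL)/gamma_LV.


cos(theta) = (gamma_SV - gamma_SL) / gamma_LV
cos(theta) = (33.5 - 7.8) / 49.8
cos(theta) = 0.516064
theta = arccos(0.516064) = 58.93 degrees

58.93


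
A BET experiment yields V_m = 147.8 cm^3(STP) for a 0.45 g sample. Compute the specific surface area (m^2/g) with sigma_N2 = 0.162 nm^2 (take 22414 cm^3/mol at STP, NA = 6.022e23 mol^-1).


Number of moles in monolayer = V_m / 22414 = 147.8 / 22414 = 0.00659409
Number of molecules = moles * NA = 0.00659409 * 6.022e23
SA = molecules * sigma / mass
SA = (147.8 / 22414) * 6.022e23 * 0.162e-18 / 0.45
SA = 1429.5 m^2/g

1429.5


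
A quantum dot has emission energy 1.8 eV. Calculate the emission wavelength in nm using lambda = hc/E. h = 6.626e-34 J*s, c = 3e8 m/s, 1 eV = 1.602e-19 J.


Convert energy: E = 1.8 eV = 1.8 * 1.602e-19 = 2.8836e-19 J
lambda = h*c / E = 6.626e-34 * 3e8 / 2.8836e-19
lambda = 6.89347e-07 m = 689.3 nm

689.3


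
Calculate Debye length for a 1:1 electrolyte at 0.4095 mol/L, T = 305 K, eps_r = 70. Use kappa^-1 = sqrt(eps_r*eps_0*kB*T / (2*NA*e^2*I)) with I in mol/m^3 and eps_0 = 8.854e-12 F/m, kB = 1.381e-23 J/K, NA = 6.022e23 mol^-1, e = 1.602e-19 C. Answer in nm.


Ionic strength I = 0.4095 * 1^2 * 1000 = 409.5 mol/m^3
kappa^-1 = sqrt(70 * 8.854e-12 * 1.381e-23 * 305 / (2 * 6.022e23 * (1.602e-19)^2 * 409.5))
kappa^-1 = 0.454 nm

0.454


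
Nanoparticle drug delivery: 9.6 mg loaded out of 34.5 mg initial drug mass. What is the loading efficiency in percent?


Drug loading efficiency = (drug loaded / drug initial) * 100
DLE = 9.6 / 34.5 * 100
DLE = 0.2783 * 100
DLE = 27.83%

27.83


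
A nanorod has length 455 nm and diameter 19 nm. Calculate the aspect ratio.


Aspect ratio AR = length / diameter
AR = 455 / 19
AR = 23.95

23.95


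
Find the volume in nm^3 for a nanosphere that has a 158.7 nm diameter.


Radius r = 158.7/2 = 79.35 nm
Volume V = (4/3) * pi * r^3
V = (4/3) * pi * (79.35)^3
V = 2092808.08 nm^3

2092808.08


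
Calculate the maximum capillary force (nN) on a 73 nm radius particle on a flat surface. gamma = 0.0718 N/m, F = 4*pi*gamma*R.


Convert radius: R = 73 nm = 7.3e-08 m
F = 4 * pi * gamma * R
F = 4 * pi * 0.0718 * 7.3e-08
F = 6.58654e-08 N = 65.8654 nN

65.8654


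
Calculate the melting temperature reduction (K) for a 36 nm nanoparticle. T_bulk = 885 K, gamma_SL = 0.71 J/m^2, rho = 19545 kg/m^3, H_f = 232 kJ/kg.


Radius R = 36/2 = 18 nm = 1.8e-08 m
Convert H_f = 232 kJ/kg = 232000 J/kg
dT = 2 * gamma_SL * T_bulk / (rho * H_f * R)
dT = 2 * 0.71 * 885 / (19545 * 232000 * 1.8e-08)
dT = 15.4 K

15.4


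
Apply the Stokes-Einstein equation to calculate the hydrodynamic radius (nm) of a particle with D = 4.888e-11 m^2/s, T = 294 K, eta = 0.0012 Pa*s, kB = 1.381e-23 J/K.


Stokes-Einstein: R = kB*T / (6*pi*eta*D)
R = 1.381e-23 * 294 / (6 * pi * 0.0012 * 4.888e-11)
R = 3.67221e-09 m = 3.67 nm

3.67


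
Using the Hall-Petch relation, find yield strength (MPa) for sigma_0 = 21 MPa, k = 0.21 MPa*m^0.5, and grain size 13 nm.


d = 13 nm = 1.3e-08 m
sqrt(d) = 0.0001140175
Hall-Petch contribution = k / sqrt(d) = 0.21 / 0.0001140175 = 1841.8 MPa
sigma = sigma_0 + k/sqrt(d) = 21 + 1841.8 = 1862.8 MPa

1862.8


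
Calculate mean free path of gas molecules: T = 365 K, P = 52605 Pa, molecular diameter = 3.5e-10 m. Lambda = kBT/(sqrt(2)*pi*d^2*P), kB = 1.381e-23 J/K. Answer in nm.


Mean free path: lambda = kB*T / (sqrt(2) * pi * d^2 * P)
lambda = 1.381e-23 * 365 / (sqrt(2) * pi * (3.5e-10)^2 * 52605)
lambda = 1.76059e-07 m
lambda = 176.06 nm

176.06


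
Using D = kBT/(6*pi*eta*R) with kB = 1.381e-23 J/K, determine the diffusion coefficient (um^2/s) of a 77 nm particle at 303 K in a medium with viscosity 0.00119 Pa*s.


Radius R = 77/2 = 38.5 nm = 3.85e-08 m
D = kB*T / (6*pi*eta*R)
D = 1.381e-23 * 303 / (6 * pi * 0.00119 * 3.85e-08)
D = 4.84538e-12 m^2/s = 4.845 um^2/s

4.845


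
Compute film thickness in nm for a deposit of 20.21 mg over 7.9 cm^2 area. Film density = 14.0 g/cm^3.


Convert: m = 20.21 mg = 2.0210e-05 kg, A = 7.9 cm^2 = 7.9000e-04 m^2, rho = 14.0 g/cm^3 = 14000 kg/m^3
t = m / (A * rho)
t = 2.0210e-05 / (7.9000e-04 * 14000)
t = 1.8273e-06 m = 1827.3 nm

1827.3


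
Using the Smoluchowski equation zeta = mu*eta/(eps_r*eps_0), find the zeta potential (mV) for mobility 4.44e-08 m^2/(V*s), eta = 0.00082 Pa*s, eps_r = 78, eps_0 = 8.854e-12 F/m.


Smoluchowski equation: zeta = mu * eta / (eps_r * eps_0)
zeta = 4.44e-08 * 0.00082 / (78 * 8.854e-12)
zeta = 0.052718 V = 52.72 mV

52.72


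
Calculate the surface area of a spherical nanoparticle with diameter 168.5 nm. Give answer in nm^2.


Radius r = 168.5/2 = 84.25 nm
Surface area SA = 4 * pi * r^2
SA = 4 * pi * (84.25)^2
SA = 89196.88 nm^2

89196.88


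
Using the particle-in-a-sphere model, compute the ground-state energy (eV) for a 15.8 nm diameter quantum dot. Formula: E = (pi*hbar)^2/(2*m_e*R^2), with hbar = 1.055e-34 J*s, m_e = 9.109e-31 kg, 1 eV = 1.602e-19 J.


Radius R = 15.8/2 = 7.9 nm = 7.9e-09 m
E = (pi * 1.055e-34)^2 / (2 * 9.109e-31 * (7.9e-09)^2)
E(J) = 9.66162e-22
E = E(J) / 1.602e-19 = 0.006 eV

0.006


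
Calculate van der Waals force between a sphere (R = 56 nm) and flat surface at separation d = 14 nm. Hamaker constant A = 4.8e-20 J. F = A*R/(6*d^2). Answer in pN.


Convert to SI: R = 56 nm = 5.6e-08 m, d = 14 nm = 1.4e-08 m
F = A * R / (6 * d^2)
F = 4.8e-20 * 5.6e-08 / (6 * (1.4e-08)^2)
F = 2.28571e-12 N = 2.286 pN

2.286


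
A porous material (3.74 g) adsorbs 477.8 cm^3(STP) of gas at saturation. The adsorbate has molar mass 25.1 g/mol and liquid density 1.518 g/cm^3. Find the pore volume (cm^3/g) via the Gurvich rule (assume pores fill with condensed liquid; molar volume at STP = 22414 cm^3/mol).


Moles adsorbed n = V_ads / 22414 = 477.8 / 22414 = 2.131703e-02 mol
Liquid volume V_liq = n * M / rho_liq = 2.131703e-02 * 25.1 / 1.518 = 0.35248 cm^3
Specific pore volume V_pore = V_liq / m_sample = 0.35248 / 3.74
V_pore = 0.0942 cm^3/g

0.0942


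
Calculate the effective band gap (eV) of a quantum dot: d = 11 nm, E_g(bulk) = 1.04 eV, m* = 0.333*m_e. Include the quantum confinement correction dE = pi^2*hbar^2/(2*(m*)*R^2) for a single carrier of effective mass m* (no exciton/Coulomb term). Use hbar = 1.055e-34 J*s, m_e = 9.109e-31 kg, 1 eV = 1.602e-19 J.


Radius R = 11/2 nm = 5.5e-09 m
Confinement energy dE = pi^2 * hbar^2 / (2 * m_eff * m_e * R^2)
dE = pi^2 * (1.055e-34)^2 / (2 * 0.333 * 9.109e-31 * (5.5e-09)^2) J, divided by 1.602e-19 J/eV
dE = 0.0374 eV
Total band gap = E_g(bulk) + dE = 1.04 + 0.0374 = 1.0774 eV

1.0774


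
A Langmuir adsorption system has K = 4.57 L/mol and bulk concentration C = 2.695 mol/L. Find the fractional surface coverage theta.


Langmuir isotherm: theta = K*C / (1 + K*C)
K*C = 4.57 * 2.695 = 12.31615
theta = 12.31615 / (1 + 12.31615) = 12.31615 / 13.31615
theta = 0.9249

0.9249


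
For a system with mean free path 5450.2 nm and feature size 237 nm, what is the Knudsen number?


Knudsen number Kn = lambda / L
Kn = 5450.2 / 237
Kn = 22.9966

22.9966


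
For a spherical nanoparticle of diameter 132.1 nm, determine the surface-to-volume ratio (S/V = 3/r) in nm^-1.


Radius r = 132.1/2 = 66.05 nm
S/V = 3 / r = 3 / 66.05
S/V = 0.0454 nm^-1

0.0454


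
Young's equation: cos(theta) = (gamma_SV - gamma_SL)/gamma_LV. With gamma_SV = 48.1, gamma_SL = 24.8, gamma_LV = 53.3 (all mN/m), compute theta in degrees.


cos(theta) = (gamma_SV - gamma_SL) / gamma_LV
cos(theta) = (48.1 - 24.8) / 53.3
cos(theta) = 0.437148
theta = arccos(0.437148) = 64.08 degrees

64.08


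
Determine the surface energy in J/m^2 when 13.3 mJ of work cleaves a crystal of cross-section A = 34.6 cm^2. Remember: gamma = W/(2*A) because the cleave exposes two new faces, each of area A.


Convert: A = 34.6 cm^2 = 0.00346 m^2, W = 13.3 mJ = 0.0133 J
Cleaving exposes two faces of area A, so total new surface = 2*A and gamma = W / (2*A)
gamma = 0.0133 / (2 * 0.00346)
gamma = 1.922 J/m^2

1.922


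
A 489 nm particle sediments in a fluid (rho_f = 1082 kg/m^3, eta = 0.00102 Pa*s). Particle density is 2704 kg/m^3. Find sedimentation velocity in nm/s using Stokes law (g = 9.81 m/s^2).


Radius R = 489/2 nm = 2.445e-07 m
Density difference = 2704 - 1082 = 1622 kg/m^3
v = 2 * R^2 * (rho_p - rho_f) * g / (9 * eta)
v = 2 * (2.445e-07)^2 * 1622 * 9.81 / (9 * 0.00102)
v = 2.07236e-07 m/s = 207.2359 nm/s

207.2359


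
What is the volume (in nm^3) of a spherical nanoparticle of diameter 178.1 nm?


Radius r = 178.1/2 = 89.05 nm
Volume V = (4/3) * pi * r^3
V = (4/3) * pi * (89.05)^3
V = 2957946.95 nm^3

2957946.95


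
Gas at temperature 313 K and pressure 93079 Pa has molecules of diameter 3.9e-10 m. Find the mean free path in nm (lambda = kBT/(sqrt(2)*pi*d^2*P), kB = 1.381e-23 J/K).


Mean free path: lambda = kB*T / (sqrt(2) * pi * d^2 * P)
lambda = 1.381e-23 * 313 / (sqrt(2) * pi * (3.9e-10)^2 * 93079)
lambda = 6.87214e-08 m
lambda = 68.72 nm

68.72


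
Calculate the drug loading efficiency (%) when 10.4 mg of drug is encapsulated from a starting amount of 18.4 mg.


Drug loading efficiency = (drug loaded / drug initial) * 100
DLE = 10.4 / 18.4 * 100
DLE = 0.5652 * 100
DLE = 56.52%

56.52


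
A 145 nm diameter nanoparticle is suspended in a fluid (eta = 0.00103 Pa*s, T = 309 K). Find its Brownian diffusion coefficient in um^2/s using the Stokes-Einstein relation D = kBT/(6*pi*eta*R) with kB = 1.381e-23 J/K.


Radius R = 145/2 = 72.5 nm = 7.25e-08 m
D = kB*T / (6*pi*eta*R)
D = 1.381e-23 * 309 / (6 * pi * 0.00103 * 7.25e-08)
D = 3.03163e-12 m^2/s = 3.032 um^2/s

3.032


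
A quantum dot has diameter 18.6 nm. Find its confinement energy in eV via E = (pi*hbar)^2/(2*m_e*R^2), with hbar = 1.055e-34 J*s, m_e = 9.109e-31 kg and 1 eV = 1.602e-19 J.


Radius R = 18.6/2 = 9.3 nm = 9.3e-09 m
E = (pi * 1.055e-34)^2 / (2 * 9.109e-31 * (9.3e-09)^2)
E(J) = 6.97169e-22
E = E(J) / 1.602e-19 = 0.0044 eV

0.0044


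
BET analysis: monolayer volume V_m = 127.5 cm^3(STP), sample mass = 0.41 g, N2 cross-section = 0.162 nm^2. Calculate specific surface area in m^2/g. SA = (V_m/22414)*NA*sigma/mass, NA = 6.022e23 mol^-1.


Number of moles in monolayer = V_m / 22414 = 127.5 / 22414 = 0.00568841
Number of molecules = moles * NA = 0.00568841 * 6.022e23
SA = molecules * sigma / mass
SA = (127.5 / 22414) * 6.022e23 * 0.162e-18 / 0.41
SA = 1353.5 m^2/g

1353.5


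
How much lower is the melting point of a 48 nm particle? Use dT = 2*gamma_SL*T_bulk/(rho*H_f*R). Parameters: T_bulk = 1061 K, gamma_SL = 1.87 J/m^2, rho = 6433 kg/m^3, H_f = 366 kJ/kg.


Radius R = 48/2 = 24 nm = 2.4e-08 m
Convert H_f = 366 kJ/kg = 366000 J/kg
dT = 2 * gamma_SL * T_bulk / (rho * H_f * R)
dT = 2 * 1.87 * 1061 / (6433 * 366000 * 2.4e-08)
dT = 70.2 K

70.2


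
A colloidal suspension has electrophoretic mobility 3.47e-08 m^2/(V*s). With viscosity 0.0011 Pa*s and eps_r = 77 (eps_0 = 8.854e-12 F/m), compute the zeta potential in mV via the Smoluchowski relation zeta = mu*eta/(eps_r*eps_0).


Smoluchowski equation: zeta = mu * eta / (eps_r * eps_0)
zeta = 3.47e-08 * 0.0011 / (77 * 8.854e-12)
zeta = 0.055988 V = 55.99 mV

55.99


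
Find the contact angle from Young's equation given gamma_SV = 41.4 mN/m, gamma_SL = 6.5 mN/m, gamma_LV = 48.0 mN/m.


cos(theta) = (gamma_SV - gamma_SL) / gamma_LV
cos(theta) = (41.4 - 6.5) / 48.0
cos(theta) = 0.727083
theta = arccos(0.727083) = 43.36 degrees

43.36


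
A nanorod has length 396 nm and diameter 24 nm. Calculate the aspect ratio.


Aspect ratio AR = length / diameter
AR = 396 / 24
AR = 16.5

16.5


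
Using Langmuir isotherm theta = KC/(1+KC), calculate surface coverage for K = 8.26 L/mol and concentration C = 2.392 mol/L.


Langmuir isotherm: theta = K*C / (1 + K*C)
K*C = 8.26 * 2.392 = 19.75792
theta = 19.75792 / (1 + 19.75792) = 19.75792 / 20.75792
theta = 0.9518

0.9518


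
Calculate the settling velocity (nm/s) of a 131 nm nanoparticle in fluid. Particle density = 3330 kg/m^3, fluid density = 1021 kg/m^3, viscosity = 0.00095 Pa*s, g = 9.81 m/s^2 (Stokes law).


Radius R = 131/2 nm = 6.55e-08 m
Density difference = 3330 - 1021 = 2309 kg/m^3
v = 2 * R^2 * (rho_p - rho_f) * g / (9 * eta)
v = 2 * (6.55e-08)^2 * 2309 * 9.81 / (9 * 0.00095)
v = 2.27321e-08 m/s = 22.7321 nm/s

22.7321
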